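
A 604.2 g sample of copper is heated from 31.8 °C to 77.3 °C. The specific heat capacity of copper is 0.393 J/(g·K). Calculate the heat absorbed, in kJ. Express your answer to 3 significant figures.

q = 10.8 kJ

q = m c ΔT = 604.2 × 0.393 × (77.3 − 31.8)
q = 604.2 × 0.393 × 45.5 = 10800 J = 10.8 kJ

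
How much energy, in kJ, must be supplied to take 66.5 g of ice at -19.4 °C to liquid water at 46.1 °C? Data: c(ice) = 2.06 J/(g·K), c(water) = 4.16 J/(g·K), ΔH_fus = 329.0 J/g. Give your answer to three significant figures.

q1 (heat ice -19.4→0.0 °C): 66.5 × 2.06 × 19.4 = 2658 J
q2 (melt at 0 °C): 66.5 × 329.0 = 21879 J
q3 (heat water 0.0→46.1 °C): 66.5 × 4.16 × 46.1 = 12753 J
Total: 2658 + 21879 + 12753 = 37290 J = 37.3 kJ

q = 37.3 kJ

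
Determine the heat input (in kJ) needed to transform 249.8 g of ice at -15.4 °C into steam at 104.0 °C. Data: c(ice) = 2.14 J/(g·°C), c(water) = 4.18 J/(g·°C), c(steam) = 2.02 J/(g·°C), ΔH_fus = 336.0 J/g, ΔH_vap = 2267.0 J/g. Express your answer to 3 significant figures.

q = 765 kJ

q1 (heat ice -15.4→0.0 °C): 249.8 × 2.14 × 15.4 = 8232 J
q2 (melt at 0 °C): 249.8 × 336.0 = 83933 J
q3 (heat water 0.0→100.0 °C): 249.8 × 4.18 × 100.0 = 104416 J
q4 (vaporize at 100 °C): 249.8 × 2267.0 = 566297 J
q5 (heat steam 100.0→104.0 °C): 249.8 × 2.02 × 4.0 = 2018 J
Total: 8232 + 83933 + 104416 + 566297 + 2018 = 764896 J = 765 kJ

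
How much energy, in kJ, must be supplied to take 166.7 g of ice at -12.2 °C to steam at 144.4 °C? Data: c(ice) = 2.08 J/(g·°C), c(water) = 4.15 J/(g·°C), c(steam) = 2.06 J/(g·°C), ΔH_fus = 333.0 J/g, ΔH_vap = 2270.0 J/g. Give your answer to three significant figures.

q1 (heat ice -12.2→0.0 °C): 166.7 × 2.08 × 12.2 = 4230 J
q2 (melt at 0 °C): 166.7 × 333.0 = 55511 J
q3 (heat water 0.0→100.0 °C): 166.7 × 4.15 × 100.0 = 69181 J
q4 (vaporize at 100 °C): 166.7 × 2270.0 = 378409 J
q5 (heat steam 100.0→144.4 °C): 166.7 × 2.06 × 44.4 = 15247 J
Total: 4230 + 55511 + 69181 + 378409 + 15247 = 522578 J = 523 kJ

q = 523 kJ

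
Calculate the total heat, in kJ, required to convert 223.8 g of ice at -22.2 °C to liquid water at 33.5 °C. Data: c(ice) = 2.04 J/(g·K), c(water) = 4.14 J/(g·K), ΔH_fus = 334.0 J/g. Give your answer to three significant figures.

q = 116 kJ

q1 (heat ice -22.2→0.0 °C): 223.8 × 2.04 × 22.2 = 10135 J
q2 (melt at 0 °C): 223.8 × 334.0 = 74749 J
q3 (heat water 0.0→33.5 °C): 223.8 × 4.14 × 33.5 = 31039 J
Total: 10135 + 74749 + 31039 = 115923 J = 116 kJ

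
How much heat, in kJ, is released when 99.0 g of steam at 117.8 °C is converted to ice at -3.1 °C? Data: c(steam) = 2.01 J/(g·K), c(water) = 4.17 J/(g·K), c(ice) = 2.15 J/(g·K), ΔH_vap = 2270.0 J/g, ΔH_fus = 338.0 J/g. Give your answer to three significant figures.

q = 304 kJ

q1 (cool steam 117.8→100 °C): 99.0 × 2.01 × 17.8 = 3542 J
q2 (condense at 100 °C): 99.0 × 2270.0 = 224730 J
q3 (cool water 100→0 °C): 99.0 × 4.17 × 100.0 = 41283 J
q4 (freeze at 0 °C): 99.0 × 338.0 = 33462 J
q5 (cool ice 0→-3.1 °C): 99.0 × 2.15 × 3.1 = 660 J
Total: 3542 + 224730 + 41283 + 33462 + 660 = 303677 J = 304 kJ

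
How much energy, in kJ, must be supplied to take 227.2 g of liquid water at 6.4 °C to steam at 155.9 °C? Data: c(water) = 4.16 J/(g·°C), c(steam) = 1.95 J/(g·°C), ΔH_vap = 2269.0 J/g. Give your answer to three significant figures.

q1 (heat water 6.4→100.0 °C): 227.2 × 4.16 × 93.6 = 88466 J
q2 (vaporize at 100 °C): 227.2 × 2269.0 = 515517 J
q3 (heat steam 100.0→155.9 °C): 227.2 × 1.95 × 55.9 = 24766 J
Total: 88466 + 515517 + 24766 = 628749 J = 629 kJ

q = 629 kJ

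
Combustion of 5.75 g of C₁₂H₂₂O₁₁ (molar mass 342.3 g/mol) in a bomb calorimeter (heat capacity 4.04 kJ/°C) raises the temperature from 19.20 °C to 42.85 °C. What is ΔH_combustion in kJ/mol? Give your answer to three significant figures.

ΔH = -5690 kJ/mol

ΔT = 42.85 − 19.20 = 23.65 °C
q_cal = C_cal × ΔT = 4.04 × 23.65 = 95.546 kJ
n = 5.75 / 342.3 = 0.01680 mol
q_rxn = −q_cal = -95.546 kJ
ΔH = -95.546 / 0.01680 = -5687 kJ/mol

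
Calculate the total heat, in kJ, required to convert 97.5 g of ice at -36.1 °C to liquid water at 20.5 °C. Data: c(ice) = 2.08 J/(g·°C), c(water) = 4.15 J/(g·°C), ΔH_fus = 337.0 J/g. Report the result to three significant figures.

q1 (heat ice -36.1→0.0 °C): 97.5 × 2.08 × 36.1 = 7321 J
q2 (melt at 0 °C): 97.5 × 337.0 = 32858 J
q3 (heat water 0.0→20.5 °C): 97.5 × 4.15 × 20.5 = 8295 J
Total: 7321 + 32858 + 8295 = 48474 J = 48.5 kJ

q = 48.5 kJ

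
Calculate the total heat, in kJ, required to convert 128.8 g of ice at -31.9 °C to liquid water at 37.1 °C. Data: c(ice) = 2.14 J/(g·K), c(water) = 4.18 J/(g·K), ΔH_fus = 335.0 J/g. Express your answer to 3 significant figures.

q = 71.9 kJ

q1 (heat ice -31.9→0.0 °C): 128.8 × 2.14 × 31.9 = 8793 J
q2 (melt at 0 °C): 128.8 × 335.0 = 43148 J
q3 (heat water 0.0→37.1 °C): 128.8 × 4.18 × 37.1 = 19974 J
Total: 8793 + 43148 + 19974 = 71915 J = 71.9 kJ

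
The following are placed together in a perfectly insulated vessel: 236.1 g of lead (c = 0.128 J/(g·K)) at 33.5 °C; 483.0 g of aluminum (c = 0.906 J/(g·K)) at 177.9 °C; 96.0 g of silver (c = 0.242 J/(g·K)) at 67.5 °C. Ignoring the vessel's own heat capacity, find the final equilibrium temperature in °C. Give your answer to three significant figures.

Σ mᵢcᵢ(T − Tᵢ) = 0  ⇒  T = Σ mᵢcᵢTᵢ / Σ mᵢcᵢ
Σ mᵢcᵢ = 236.1×0.128 + 483.0×0.906 + 96.0×0.242 = 491.0508
Σ mᵢcᵢTᵢ = 30.2208×33.5 + 437.598×177.9 + 23.232×67.5 = 80429
T = 80429 / 491.0508 = 163.8 °C

T_f = 164 °C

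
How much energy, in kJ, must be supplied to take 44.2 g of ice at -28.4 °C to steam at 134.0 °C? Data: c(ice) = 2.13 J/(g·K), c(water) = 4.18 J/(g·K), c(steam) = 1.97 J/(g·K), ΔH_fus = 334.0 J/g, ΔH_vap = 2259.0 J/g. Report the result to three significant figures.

q = 139 kJ

q1 (heat ice -28.4→0.0 °C): 44.2 × 2.13 × 28.4 = 2674 J
q2 (melt at 0 °C): 44.2 × 334.0 = 14763 J
q3 (heat water 0.0→100.0 °C): 44.2 × 4.18 × 100.0 = 18476 J
q4 (vaporize at 100 °C): 44.2 × 2259.0 = 99848 J
q5 (heat steam 100.0→134.0 °C): 44.2 × 1.97 × 34.0 = 2961 J
Total: 2674 + 14763 + 18476 + 99848 + 2961 = 138722 J = 139 kJ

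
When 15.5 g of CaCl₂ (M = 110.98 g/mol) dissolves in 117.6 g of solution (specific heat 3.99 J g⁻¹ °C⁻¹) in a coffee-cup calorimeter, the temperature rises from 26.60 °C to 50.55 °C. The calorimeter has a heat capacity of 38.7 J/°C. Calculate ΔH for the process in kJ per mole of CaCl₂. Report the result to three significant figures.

|ΔT| = |50.55 − 26.60| = 23.95 °C
|q_surr| = (117.6 × 3.99 + 38.7) × 23.95 = 507.924 × 23.95 = 12165 J
n(CaCl₂) = 15.5 / 110.98 = 0.13966 mol
Temperature rose, so q_rxn = −|q_surr| = -12.165 kJ
ΔH = q_rxn / n = -87.10 kJ/mol

ΔH = -87.1 kJ/mol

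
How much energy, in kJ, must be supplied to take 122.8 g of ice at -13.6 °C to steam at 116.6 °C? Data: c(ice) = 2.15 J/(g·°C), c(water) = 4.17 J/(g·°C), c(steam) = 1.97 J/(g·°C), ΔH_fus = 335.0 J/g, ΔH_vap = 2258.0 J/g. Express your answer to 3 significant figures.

q1 (heat ice -13.6→0.0 °C): 122.8 × 2.15 × 13.6 = 3591 J
q2 (melt at 0 °C): 122.8 × 335.0 = 41138 J
q3 (heat water 0.0→100.0 °C): 122.8 × 4.17 × 100.0 = 51208 J
q4 (vaporize at 100 °C): 122.8 × 2258.0 = 277282 J
q5 (heat steam 100.0→116.6 °C): 122.8 × 1.97 × 16.6 = 4016 J
Total: 3591 + 41138 + 51208 + 277282 + 4016 = 377235 J = 377 kJ

q = 377 kJ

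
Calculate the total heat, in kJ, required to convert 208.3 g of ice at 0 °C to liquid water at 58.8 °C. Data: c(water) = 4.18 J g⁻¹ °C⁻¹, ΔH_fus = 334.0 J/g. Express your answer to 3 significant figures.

q = 121 kJ

q1 (melt at 0 °C): 208.3 × 334.0 = 69572 J
q2 (heat water 0.0→58.8 °C): 208.3 × 4.18 × 58.8 = 51197 J
Total: 69572 + 51197 = 120769 J = 121 kJ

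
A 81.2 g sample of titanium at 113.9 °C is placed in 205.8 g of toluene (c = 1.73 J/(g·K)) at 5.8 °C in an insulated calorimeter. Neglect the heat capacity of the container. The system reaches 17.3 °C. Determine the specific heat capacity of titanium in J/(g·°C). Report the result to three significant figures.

q_gained = (205.8 × 1.73) × (17.3 − 5.8) = 4094 J
q_lost = 81.2 × c × (113.9 − 17.3) = 7843.92 c
Set equal: c = 4094 / 7843.92 = 0.522 J/(g·°C)

c = 0.522 J/(g·°C)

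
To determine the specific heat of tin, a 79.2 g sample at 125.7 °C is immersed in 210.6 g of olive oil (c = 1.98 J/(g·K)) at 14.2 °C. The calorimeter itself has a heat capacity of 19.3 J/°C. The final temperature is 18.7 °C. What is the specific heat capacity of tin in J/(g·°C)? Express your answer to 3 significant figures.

q_gained = (210.6 × 1.98 + 19.3) × (18.7 − 14.2) = 1963 J
q_lost = 79.2 × c × (125.7 − 18.7) = 8474.4 c
Set equal: c = 1963 / 8474.4 = 0.232 J/(g·°C)

c = 0.232 J/(g·°C)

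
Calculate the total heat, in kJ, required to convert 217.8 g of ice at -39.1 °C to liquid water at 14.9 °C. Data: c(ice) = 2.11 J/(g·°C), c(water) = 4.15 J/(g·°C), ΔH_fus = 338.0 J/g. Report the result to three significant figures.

q1 (heat ice -39.1→0.0 °C): 217.8 × 2.11 × 39.1 = 17969 J
q2 (melt at 0 °C): 217.8 × 338.0 = 73616 J
q3 (heat water 0.0→14.9 °C): 217.8 × 4.15 × 14.9 = 13468 J
Total: 17969 + 73616 + 13468 = 105053 J = 105 kJ

q = 105 kJ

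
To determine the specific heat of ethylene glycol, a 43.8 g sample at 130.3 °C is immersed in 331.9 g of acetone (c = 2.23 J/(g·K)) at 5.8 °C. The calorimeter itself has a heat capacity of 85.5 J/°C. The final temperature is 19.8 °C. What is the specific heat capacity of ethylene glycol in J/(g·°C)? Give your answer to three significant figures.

c = 2.39 J/(g·°C)

q_gained = (331.9 × 2.23 + 85.5) × (19.8 − 5.8) = 11560 J
q_lost = 43.8 × c × (130.3 − 19.8) = 4839.9 c
Set equal: c = 11560 / 4839.9 = 2.39 J/(g·°C)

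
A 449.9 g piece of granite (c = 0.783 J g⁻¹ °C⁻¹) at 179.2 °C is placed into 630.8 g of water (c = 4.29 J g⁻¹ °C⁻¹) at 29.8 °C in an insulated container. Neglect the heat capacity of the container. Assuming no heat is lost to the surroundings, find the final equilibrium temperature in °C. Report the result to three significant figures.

T_f = 47.0 °C

Heat lost by granite = heat gained by water.
(449.9)(0.783)(179.2 − T) = (630.8)(4.29)(T − 29.8)
352.2717 (179.2 − T) = 2706.132 (T − 29.8)
63127 − 352.2717 T = 2706.132 T − 80643
143770 = 3058.4037 T
T = 47.01 °C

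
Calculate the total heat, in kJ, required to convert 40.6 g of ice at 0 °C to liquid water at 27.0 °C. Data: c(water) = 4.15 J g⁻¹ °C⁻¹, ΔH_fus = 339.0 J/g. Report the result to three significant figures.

q = 18.3 kJ

q1 (melt at 0 °C): 40.6 × 339.0 = 13763 J
q2 (heat water 0.0→27.0 °C): 40.6 × 4.15 × 27.0 = 4549 J
Total: 13763 + 4549 = 18312 J = 18.3 kJ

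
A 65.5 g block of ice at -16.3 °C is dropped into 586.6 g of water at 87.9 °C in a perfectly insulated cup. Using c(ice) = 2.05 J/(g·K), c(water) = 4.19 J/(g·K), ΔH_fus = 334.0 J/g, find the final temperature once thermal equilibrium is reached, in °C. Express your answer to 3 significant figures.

T_f = 70.3 °C

Heat to bring ice to 0 °C and melt it: q₁ = 65.5×2.05×16.3 + 65.5×334.0 = 24066 J
Heat the water can supply cooling to 0 °C: 586.6×4.19×87.9 = 216045 J > q₁, so all ice melts.
Energy balance: 586.6×4.19×(87.9 − T) = 24066 + 65.5×4.19×(T − 0)
2457.854(87.9 − T) = 24066 + 274.445 T
216045 − 24066 = 2732.299 T
T = 191979 / 2732.299 = 70.26 °C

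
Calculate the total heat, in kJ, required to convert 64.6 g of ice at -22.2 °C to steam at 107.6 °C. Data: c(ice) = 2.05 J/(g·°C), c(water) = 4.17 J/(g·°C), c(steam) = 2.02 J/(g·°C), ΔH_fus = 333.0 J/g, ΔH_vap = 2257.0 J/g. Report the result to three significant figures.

q1 (heat ice -22.2→0.0 °C): 64.6 × 2.05 × 22.2 = 2940 J
q2 (melt at 0 °C): 64.6 × 333.0 = 21512 J
q3 (heat water 0.0→100.0 °C): 64.6 × 4.17 × 100.0 = 26938 J
q4 (vaporize at 100 °C): 64.6 × 2257.0 = 145802 J
q5 (heat steam 100.0→107.6 °C): 64.6 × 2.02 × 7.6 = 992 J
Total: 2940 + 21512 + 26938 + 145802 + 992 = 198184 J = 198 kJ

q = 198 kJ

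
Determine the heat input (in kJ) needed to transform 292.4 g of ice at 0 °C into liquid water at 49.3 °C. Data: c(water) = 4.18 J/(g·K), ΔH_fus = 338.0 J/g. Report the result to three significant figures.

q = 159 kJ

q1 (melt at 0 °C): 292.4 × 338.0 = 98831 J
q2 (heat water 0.0→49.3 °C): 292.4 × 4.18 × 49.3 = 60256 J
Total: 98831 + 60256 = 159087 J = 159 kJ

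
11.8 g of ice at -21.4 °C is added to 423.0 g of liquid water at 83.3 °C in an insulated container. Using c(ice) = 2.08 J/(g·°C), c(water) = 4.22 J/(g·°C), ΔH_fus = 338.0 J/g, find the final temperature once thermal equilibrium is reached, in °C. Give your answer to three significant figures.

T_f = 78.6 °C

Heat to bring ice to 0 °C and melt it: q₁ = 11.8×2.08×21.4 + 11.8×338.0 = 4513.6 J
Heat the water can supply cooling to 0 °C: 423.0×4.22×83.3 = 148695 J > q₁, so all ice melts.
Energy balance: 423.0×4.22×(83.3 − T) = 4513.6 + 11.8×4.22×(T − 0)
1785.06(83.3 − T) = 4513.6 + 49.796 T
148695 − 4513.6 = 1834.856 T
T = 144181.4 / 1834.856 = 78.58 °C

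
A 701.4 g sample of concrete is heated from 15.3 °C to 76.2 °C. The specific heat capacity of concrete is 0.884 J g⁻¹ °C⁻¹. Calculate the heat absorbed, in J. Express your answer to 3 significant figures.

q = 37800 J

q = m c ΔT = 701.4 × 0.884 × (76.2 − 15.3)
q = 701.4 × 0.884 × 60.9 = 37760 J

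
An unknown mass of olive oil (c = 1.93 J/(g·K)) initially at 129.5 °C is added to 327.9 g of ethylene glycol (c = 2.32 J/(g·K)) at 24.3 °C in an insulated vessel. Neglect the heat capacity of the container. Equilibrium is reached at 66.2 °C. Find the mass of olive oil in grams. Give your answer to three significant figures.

m = 261 g

q_gained = (327.9 × 2.32) × (66.2 − 24.3) = 31870 J
q_lost = m × 1.93 × (129.5 − 66.2) = 122.169 m
m = 31870 / 122.169 = 261 g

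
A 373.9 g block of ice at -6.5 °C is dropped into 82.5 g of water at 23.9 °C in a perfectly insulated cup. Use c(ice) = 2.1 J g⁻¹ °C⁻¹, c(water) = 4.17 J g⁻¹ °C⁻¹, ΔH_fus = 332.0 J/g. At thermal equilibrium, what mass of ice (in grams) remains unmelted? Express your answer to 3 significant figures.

Heat to warm all ice to 0 °C: 373.9×2.1×6.5 = 5103.7 J
Heat released by water cooling to 0 °C: 82.5×4.17×23.9 = 8222.2 J
8222.2 J < 5103.7 + 373.9×332.0 = 129238.5 J, so not all ice melts; final T = 0 °C.
Heat left for melting: 8222.2 − 5103.7 = 3118.5 J
Mass melted = 3118.5 / 332.0 = 9.393 g
Ice remaining = 373.9 − 9.393 = 364.507 g

m_ice remaining = 365 g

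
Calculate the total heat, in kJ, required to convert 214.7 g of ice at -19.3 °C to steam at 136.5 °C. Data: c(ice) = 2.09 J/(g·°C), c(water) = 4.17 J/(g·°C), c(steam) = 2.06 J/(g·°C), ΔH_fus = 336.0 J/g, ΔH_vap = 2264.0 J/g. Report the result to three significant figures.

q = 673 kJ

q1 (heat ice -19.3→0.0 °C): 214.7 × 2.09 × 19.3 = 8660 J
q2 (melt at 0 °C): 214.7 × 336.0 = 72139 J
q3 (heat water 0.0→100.0 °C): 214.7 × 4.17 × 100.0 = 89530 J
q4 (vaporize at 100 °C): 214.7 × 2264.0 = 486081 J
q5 (heat steam 100.0→136.5 °C): 214.7 × 2.06 × 36.5 = 16143 J
Total: 8660 + 72139 + 89530 + 486081 + 16143 = 672553 J = 673 kJ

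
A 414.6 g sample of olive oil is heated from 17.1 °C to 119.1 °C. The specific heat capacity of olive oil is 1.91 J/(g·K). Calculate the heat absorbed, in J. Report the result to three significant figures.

q = m c ΔT = 414.6 × 1.91 × (119.1 − 17.1)
q = 414.6 × 1.91 × 102.0 = 80770 J

q = 80800 J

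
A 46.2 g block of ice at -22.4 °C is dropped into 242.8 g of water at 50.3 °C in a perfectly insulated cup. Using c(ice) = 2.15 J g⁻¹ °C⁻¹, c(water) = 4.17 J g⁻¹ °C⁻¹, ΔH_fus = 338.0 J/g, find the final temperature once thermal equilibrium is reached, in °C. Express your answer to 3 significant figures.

Heat to bring ice to 0 °C and melt it: q₁ = 46.2×2.15×22.4 + 46.2×338.0 = 17841 J
Heat the water can supply cooling to 0 °C: 242.8×4.17×50.3 = 50927.5 J > q₁, so all ice melts.
Energy balance: 242.8×4.17×(50.3 − T) = 17841 + 46.2×4.17×(T − 0)
1012.476(50.3 − T) = 17841 + 192.654 T
50927.5 − 17841 = 1205.130 T
T = 33086.5 / 1205.130 = 27.45 °C

T_f = 27.5 °C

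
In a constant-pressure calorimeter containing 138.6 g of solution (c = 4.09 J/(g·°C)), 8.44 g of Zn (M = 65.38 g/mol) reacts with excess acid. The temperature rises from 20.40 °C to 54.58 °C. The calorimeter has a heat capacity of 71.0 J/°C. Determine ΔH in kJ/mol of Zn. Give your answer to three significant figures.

ΔH = -169 kJ/mol

|ΔT| = |54.58 − 20.40| = 34.18 °C
|q_surr| = (138.6 × 4.09 + 71.0) × 34.18 = 637.874 × 34.18 = 21800 J
n(Zn) = 8.44 / 65.38 = 0.1291 mol
Temperature rose, so q_rxn = −|q_surr| = -21.80 kJ
ΔH = q_rxn / n = -168.9 kJ/mol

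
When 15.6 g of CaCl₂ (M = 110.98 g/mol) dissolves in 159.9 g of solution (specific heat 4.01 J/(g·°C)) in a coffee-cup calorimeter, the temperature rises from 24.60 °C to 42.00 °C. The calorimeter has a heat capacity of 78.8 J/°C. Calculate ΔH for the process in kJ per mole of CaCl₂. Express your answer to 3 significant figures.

ΔH = -89.1 kJ/mol

|ΔT| = |42.00 − 24.60| = 17.40 °C
|q_surr| = (159.9 × 4.01 + 78.8) × 17.40 = 719.999 × 17.40 = 12530 J
n(CaCl₂) = 15.6 / 110.98 = 0.1406 mol
Temperature rose, so q_rxn = −|q_surr| = -12.53 kJ
ΔH = q_rxn / n = -89.12 kJ/mol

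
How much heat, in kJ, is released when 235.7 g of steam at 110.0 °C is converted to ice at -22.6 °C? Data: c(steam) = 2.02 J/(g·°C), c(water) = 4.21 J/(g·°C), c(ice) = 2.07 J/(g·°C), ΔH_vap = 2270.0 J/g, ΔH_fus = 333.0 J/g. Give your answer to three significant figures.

q1 (cool steam 110.0→100 °C): 235.7 × 2.02 × 10.0 = 4761 J
q2 (condense at 100 °C): 235.7 × 2270.0 = 535039 J
q3 (cool water 100→0 °C): 235.7 × 4.21 × 100.0 = 99230 J
q4 (freeze at 0 °C): 235.7 × 333.0 = 78488 J
q5 (cool ice 0→-22.6 °C): 235.7 × 2.07 × 22.6 = 11027 J
Total: 4761 + 535039 + 99230 + 78488 + 11027 = 728545 J = 729 kJ

q = 729 kJ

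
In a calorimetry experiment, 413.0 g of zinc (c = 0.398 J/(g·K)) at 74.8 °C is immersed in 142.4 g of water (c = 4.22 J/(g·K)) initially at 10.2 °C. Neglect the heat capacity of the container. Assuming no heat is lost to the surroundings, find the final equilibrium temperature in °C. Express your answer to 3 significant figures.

Heat lost by zinc = heat gained by water.
(413.0)(0.398)(74.8 − T) = (142.4)(4.22)(T − 10.2)
164.374 (74.8 − T) = 600.928 (T − 10.2)
12295 − 164.374 T = 600.928 T − 6129.5
18424.5 = 765.302 T
T = 24.07 °C

T_f = 24.1 °C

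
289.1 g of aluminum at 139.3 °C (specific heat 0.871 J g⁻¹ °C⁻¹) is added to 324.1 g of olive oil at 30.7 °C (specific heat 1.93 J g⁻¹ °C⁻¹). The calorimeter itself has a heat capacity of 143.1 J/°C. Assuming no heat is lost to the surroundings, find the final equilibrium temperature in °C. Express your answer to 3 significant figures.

Heat lost by aluminum = heat gained by olive oil + calorimeter.
(289.1)(0.871)(139.3 − T) = [(324.1)(1.93) + 143.1](T − 30.7)
251.8061 (139.3 − T) = 768.613 (T − 30.7)
35077 − 251.8061 T = 768.613 T − 23596
58673 = 1020.4191 T
T = 57.50 °C

T_f = 57.5 °C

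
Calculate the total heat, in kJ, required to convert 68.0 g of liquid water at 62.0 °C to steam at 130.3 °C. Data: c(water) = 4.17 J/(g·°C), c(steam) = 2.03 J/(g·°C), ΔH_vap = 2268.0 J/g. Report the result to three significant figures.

q1 (heat water 62.0→100.0 °C): 68.0 × 4.17 × 38.0 = 10775 J
q2 (vaporize at 100 °C): 68.0 × 2268.0 = 154224 J
q3 (heat steam 100.0→130.3 °C): 68.0 × 2.03 × 30.3 = 4183 J
Total: 10775 + 154224 + 4183 = 169182 J = 169 kJ

q = 169 kJ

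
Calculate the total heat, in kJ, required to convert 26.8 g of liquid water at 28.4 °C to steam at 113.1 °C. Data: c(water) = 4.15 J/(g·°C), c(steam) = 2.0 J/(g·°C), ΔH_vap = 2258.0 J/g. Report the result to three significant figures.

q1 (heat water 28.4→100.0 °C): 26.8 × 4.15 × 71.6 = 7963 J
q2 (vaporize at 100 °C): 26.8 × 2258.0 = 60514 J
q3 (heat steam 100.0→113.1 °C): 26.8 × 2.0 × 13.1 = 702 J
Total: 7963 + 60514 + 702 = 69179 J = 69.2 kJ

q = 69.2 kJ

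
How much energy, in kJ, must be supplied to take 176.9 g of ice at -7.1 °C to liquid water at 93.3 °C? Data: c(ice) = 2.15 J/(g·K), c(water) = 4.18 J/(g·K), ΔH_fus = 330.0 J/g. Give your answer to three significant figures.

q1 (heat ice -7.1→0.0 °C): 176.9 × 2.15 × 7.1 = 2700 J
q2 (melt at 0 °C): 176.9 × 330.0 = 58377 J
q3 (heat water 0.0→93.3 °C): 176.9 × 4.18 × 93.3 = 68990 J
Total: 2700 + 58377 + 68990 = 130067 J = 130 kJ

q = 130 kJ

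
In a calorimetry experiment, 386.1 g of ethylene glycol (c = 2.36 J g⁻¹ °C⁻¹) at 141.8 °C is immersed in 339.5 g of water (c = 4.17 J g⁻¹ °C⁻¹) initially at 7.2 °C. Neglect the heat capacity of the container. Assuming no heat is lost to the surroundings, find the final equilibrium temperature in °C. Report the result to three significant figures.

T_f = 59.9 °C

Heat lost by ethylene glycol = heat gained by water.
(386.1)(2.36)(141.8 − T) = (339.5)(4.17)(T − 7.2)
911.196 (141.8 − T) = 1415.715 (T − 7.2)
129210 − 911.196 T = 1415.715 T − 10193
139403 = 2326.911 T
T = 59.91 °C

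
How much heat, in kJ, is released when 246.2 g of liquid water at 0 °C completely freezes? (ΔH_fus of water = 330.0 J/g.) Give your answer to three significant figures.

q = 81.2 kJ

q = m × ΔH_fus = 246.2 × 330.0 = 81246 J = 81.2 kJ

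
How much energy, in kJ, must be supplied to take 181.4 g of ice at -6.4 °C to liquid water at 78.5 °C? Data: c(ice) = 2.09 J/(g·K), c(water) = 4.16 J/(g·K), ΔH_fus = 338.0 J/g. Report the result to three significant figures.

q1 (heat ice -6.4→0.0 °C): 181.4 × 2.09 × 6.4 = 2426 J
q2 (melt at 0 °C): 181.4 × 338.0 = 61313 J
q3 (heat water 0.0→78.5 °C): 181.4 × 4.16 × 78.5 = 59238 J
Total: 2426 + 61313 + 59238 = 122977 J = 123 kJ

q = 123 kJ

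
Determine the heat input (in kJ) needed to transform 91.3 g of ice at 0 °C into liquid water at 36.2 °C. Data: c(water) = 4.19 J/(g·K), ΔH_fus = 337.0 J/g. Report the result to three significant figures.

q1 (melt at 0 °C): 91.3 × 337.0 = 30768 J
q2 (heat water 0.0→36.2 °C): 91.3 × 4.19 × 36.2 = 13848 J
Total: 30768 + 13848 = 44616 J = 44.6 kJ

q = 44.6 kJ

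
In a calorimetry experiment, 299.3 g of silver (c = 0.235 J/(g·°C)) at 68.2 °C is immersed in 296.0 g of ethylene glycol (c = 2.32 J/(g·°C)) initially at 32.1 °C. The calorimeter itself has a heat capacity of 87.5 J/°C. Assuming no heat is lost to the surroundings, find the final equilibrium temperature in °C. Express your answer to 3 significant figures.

T_f = 35.1 °C

Heat lost by silver = heat gained by ethylene glycol + calorimeter.
(299.3)(0.235)(68.2 − T) = [(296.0)(2.32) + 87.5](T − 32.1)
70.3355 (68.2 − T) = 774.22 (T − 32.1)
4796.9 − 70.3355 T = 774.22 T − 24852
29648.9 = 844.5555 T
T = 35.11 °C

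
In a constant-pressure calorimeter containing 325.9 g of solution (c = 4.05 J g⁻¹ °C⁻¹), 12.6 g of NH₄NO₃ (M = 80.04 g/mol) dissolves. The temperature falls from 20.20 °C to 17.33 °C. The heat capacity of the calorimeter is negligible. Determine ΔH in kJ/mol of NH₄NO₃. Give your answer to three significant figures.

|ΔT| = |17.33 − 20.20| = 2.87 °C
|q_surr| = (325.9 × 4.05) × 2.87 = 1319.895 × 2.87 = 3788 J
n(NH₄NO₃) = 12.6 / 80.04 = 0.1574 mol
Temperature fell, so q_rxn = +|q_surr| = 3.788 kJ
ΔH = q_rxn / n = 24.07 kJ/mol

ΔH = 24.1 kJ/mol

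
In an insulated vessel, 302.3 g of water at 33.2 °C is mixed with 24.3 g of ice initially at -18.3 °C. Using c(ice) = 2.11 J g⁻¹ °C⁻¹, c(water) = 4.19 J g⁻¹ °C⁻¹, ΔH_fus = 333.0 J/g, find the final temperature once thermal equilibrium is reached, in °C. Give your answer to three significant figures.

Heat to bring ice to 0 °C and melt it: q₁ = 24.3×2.11×18.3 + 24.3×333.0 = 9030.2 J
Heat the water can supply cooling to 0 °C: 302.3×4.19×33.2 = 42052.3 J > q₁, so all ice melts.
Energy balance: 302.3×4.19×(33.2 − T) = 9030.2 + 24.3×4.19×(T − 0)
1266.637(33.2 − T) = 9030.2 + 101.817 T
42052.3 − 9030.2 = 1368.454 T
T = 33022.1 / 1368.454 = 24.13 °C

T_f = 24.1 °C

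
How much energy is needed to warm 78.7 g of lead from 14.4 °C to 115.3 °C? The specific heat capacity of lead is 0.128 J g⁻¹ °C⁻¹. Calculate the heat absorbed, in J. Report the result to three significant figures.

q = m c ΔT = 78.7 × 0.128 × (115.3 − 14.4)
q = 78.7 × 0.128 × 100.9 = 1016 J

q = 1020 J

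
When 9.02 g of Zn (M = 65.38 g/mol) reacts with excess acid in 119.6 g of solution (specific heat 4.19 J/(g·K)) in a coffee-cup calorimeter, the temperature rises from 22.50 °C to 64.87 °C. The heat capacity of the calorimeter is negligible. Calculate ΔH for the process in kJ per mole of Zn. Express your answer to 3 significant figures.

ΔH = -154 kJ/mol

|ΔT| = |64.87 − 22.50| = 42.37 °C
|q_surr| = (119.6 × 4.19) × 42.37 = 501.124 × 42.37 = 21230 J
n(Zn) = 9.02 / 65.38 = 0.1380 mol
Temperature rose, so q_rxn = −|q_surr| = -21.23 kJ
ΔH = q_rxn / n = -153.8 kJ/mol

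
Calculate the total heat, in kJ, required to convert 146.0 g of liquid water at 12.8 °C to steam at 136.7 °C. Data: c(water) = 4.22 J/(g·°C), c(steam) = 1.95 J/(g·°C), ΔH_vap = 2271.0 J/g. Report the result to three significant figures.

q1 (heat water 12.8→100.0 °C): 146.0 × 4.22 × 87.2 = 53726 J
q2 (vaporize at 100 °C): 146.0 × 2271.0 = 331566 J
q3 (heat steam 100.0→136.7 °C): 146.0 × 1.95 × 36.7 = 10448 J
Total: 53726 + 331566 + 10448 = 395740 J = 396 kJ

q = 396 kJ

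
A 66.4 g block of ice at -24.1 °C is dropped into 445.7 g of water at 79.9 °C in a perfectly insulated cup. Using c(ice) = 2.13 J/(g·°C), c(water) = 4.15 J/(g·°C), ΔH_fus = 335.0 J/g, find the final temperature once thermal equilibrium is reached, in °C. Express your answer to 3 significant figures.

T_f = 57.5 °C

Heat to bring ice to 0 °C and melt it: q₁ = 66.4×2.13×24.1 + 66.4×335.0 = 25653 J
Heat the water can supply cooling to 0 °C: 445.7×4.15×79.9 = 147787 J > q₁, so all ice melts.
Energy balance: 445.7×4.15×(79.9 − T) = 25653 + 66.4×4.15×(T − 0)
1849.655(79.9 − T) = 25653 + 275.56 T
147787 − 25653 = 2125.215 T
T = 122134 / 2125.215 = 57.47 °C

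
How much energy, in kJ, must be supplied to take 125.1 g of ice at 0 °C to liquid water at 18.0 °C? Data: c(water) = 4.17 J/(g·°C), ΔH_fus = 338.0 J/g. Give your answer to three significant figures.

q1 (melt at 0 °C): 125.1 × 338.0 = 42284 J
q2 (heat water 0.0→18.0 °C): 125.1 × 4.17 × 18.0 = 9390 J
Total: 42284 + 9390 = 51674 J = 51.7 kJ

q = 51.7 kJ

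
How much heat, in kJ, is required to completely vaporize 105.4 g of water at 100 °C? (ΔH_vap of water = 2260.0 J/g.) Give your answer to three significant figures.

q = m × ΔH_vap = 105.4 × 2260.0 = 238200 J = 238 kJ

q = 238 kJ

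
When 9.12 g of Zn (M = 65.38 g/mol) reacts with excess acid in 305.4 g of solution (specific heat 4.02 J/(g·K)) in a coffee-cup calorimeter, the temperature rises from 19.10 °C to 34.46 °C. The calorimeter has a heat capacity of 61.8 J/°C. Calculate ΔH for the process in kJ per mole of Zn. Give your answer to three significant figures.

ΔH = -142 kJ/mol

|ΔT| = |34.46 − 19.10| = 15.36 °C
|q_surr| = (305.4 × 4.02 + 61.8) × 15.36 = 1289.508 × 15.36 = 19810 J
n(Zn) = 9.12 / 65.38 = 0.1395 mol
Temperature rose, so q_rxn = −|q_surr| = -19.81 kJ
ΔH = q_rxn / n = -142.0 kJ/mol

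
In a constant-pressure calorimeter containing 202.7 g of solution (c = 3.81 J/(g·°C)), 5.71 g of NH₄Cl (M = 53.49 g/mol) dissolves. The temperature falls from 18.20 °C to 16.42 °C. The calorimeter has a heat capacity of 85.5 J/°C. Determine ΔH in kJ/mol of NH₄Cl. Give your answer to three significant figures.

|ΔT| = |16.42 − 18.20| = 1.78 °C
|q_surr| = (202.7 × 3.81 + 85.5) × 1.78 = 857.787 × 1.78 = 1527 J
n(NH₄Cl) = 5.71 / 53.49 = 0.1067 mol
Temperature fell, so q_rxn = +|q_surr| = 1.527 kJ
ΔH = q_rxn / n = 14.31 kJ/mol

ΔH = 14.3 kJ/mol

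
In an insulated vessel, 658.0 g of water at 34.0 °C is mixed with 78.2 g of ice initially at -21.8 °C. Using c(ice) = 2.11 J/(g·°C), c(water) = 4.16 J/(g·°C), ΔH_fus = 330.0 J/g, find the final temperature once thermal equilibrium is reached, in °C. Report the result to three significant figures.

Heat to bring ice to 0 °C and melt it: q₁ = 78.2×2.11×21.8 + 78.2×330.0 = 29403 J
Heat the water can supply cooling to 0 °C: 658.0×4.16×34.0 = 93067.5 J > q₁, so all ice melts.
Energy balance: 658.0×4.16×(34.0 − T) = 29403 + 78.2×4.16×(T − 0)
2737.28(34.0 − T) = 29403 + 325.312 T
93067.5 − 29403 = 3062.592 T
T = 63664.5 / 3062.592 = 20.79 °C

T_f = 20.8 °C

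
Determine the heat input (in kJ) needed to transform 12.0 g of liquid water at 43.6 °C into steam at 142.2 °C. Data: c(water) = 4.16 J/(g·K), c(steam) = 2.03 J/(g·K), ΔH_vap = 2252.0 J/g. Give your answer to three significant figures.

q1 (heat water 43.6→100.0 °C): 12.0 × 4.16 × 56.4 = 2815 J
q2 (vaporize at 100 °C): 12.0 × 2252.0 = 27024 J
q3 (heat steam 100.0→142.2 °C): 12.0 × 2.03 × 42.2 = 1028 J
Total: 2815 + 27024 + 1028 = 30867 J = 30.9 kJ

q = 30.9 kJ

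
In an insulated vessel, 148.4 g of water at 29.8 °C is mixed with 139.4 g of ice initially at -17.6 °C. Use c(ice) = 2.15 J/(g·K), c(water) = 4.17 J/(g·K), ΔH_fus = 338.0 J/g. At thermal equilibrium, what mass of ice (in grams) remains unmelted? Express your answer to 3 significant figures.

m_ice remaining = 100 g

Heat to warm all ice to 0 °C: 139.4×2.15×17.6 = 5274.9 J
Heat released by water cooling to 0 °C: 148.4×4.17×29.8 = 18441 J
18441 J < 5274.9 + 139.4×338.0 = 52392.1 J, so not all ice melts; final T = 0 °C.
Heat left for melting: 18441 − 5274.9 = 13166.1 J
Mass melted = 13166.1 / 338.0 = 38.95 g
Ice remaining = 139.4 − 38.95 = 100.45 g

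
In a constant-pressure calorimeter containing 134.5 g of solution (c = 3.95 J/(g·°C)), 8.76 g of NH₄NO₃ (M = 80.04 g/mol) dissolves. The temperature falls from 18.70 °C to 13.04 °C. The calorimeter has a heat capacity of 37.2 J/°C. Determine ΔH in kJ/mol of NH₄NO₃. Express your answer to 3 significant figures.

|ΔT| = |13.04 − 18.70| = 5.66 °C
|q_surr| = (134.5 × 3.95 + 37.2) × 5.66 = 568.475 × 5.66 = 3218 J
n(NH₄NO₃) = 8.76 / 80.04 = 0.1094 mol
Temperature fell, so q_rxn = +|q_surr| = 3.218 kJ
ΔH = q_rxn / n = 29.41 kJ/mol

ΔH = 29.4 kJ/mol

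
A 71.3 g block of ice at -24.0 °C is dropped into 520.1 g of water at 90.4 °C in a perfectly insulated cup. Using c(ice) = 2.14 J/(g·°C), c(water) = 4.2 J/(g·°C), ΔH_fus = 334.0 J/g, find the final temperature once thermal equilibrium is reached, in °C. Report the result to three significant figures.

Heat to bring ice to 0 °C and melt it: q₁ = 71.3×2.14×24.0 + 71.3×334.0 = 27476 J
Heat the water can supply cooling to 0 °C: 520.1×4.2×90.4 = 197472 J > q₁, so all ice melts.
Energy balance: 520.1×4.2×(90.4 − T) = 27476 + 71.3×4.2×(T − 0)
2184.42(90.4 − T) = 27476 + 299.46 T
197472 − 27476 = 2483.88 T
T = 169996 / 2483.88 = 68.44 °C

T_f = 68.4 °C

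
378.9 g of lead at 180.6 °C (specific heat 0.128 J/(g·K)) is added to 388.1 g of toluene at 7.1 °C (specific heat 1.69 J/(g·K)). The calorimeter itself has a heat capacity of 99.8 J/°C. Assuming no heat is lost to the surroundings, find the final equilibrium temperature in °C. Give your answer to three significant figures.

T_f = 17.6 °C

Heat lost by lead = heat gained by toluene + calorimeter.
(378.9)(0.128)(180.6 − T) = [(388.1)(1.69) + 99.8](T − 7.1)
48.4992 (180.6 − T) = 755.689 (T − 7.1)
8759.0 − 48.4992 T = 755.689 T − 5365.4
14124.4 = 804.1882 T
T = 17.56 °C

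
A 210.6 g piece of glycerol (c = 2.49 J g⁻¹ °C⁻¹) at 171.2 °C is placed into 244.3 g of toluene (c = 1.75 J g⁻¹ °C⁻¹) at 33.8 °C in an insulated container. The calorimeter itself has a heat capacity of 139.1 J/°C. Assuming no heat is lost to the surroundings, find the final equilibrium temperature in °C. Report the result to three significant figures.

Heat lost by glycerol = heat gained by toluene + calorimeter.
(210.6)(2.49)(171.2 − T) = [(244.3)(1.75) + 139.1](T − 33.8)
524.394 (171.2 − T) = 566.625 (T − 33.8)
89776 − 524.394 T = 566.625 T − 19152
108928 = 1091.019 T
T = 99.84 °C

T_f = 99.8 °C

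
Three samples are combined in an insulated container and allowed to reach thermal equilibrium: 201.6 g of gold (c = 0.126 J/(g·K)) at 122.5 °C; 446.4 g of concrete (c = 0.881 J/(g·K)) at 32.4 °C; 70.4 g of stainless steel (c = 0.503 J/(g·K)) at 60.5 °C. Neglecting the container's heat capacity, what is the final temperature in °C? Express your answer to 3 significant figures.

Σ mᵢcᵢ(T − Tᵢ) = 0  ⇒  T = Σ mᵢcᵢTᵢ / Σ mᵢcᵢ
Σ mᵢcᵢ = 201.6×0.126 + 446.4×0.881 + 70.4×0.503 = 454.0912
Σ mᵢcᵢTᵢ = 25.4016×122.5 + 393.2784×32.4 + 35.4112×60.5 = 17996
T = 17996 / 454.0912 = 39.63 °C

T_f = 39.6 °C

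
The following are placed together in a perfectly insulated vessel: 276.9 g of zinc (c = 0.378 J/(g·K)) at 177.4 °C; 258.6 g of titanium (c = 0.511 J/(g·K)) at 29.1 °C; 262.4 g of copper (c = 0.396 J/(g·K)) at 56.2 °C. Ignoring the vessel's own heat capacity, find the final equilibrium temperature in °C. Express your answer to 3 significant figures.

T_f = 82.9 °C

Σ mᵢcᵢ(T − Tᵢ) = 0  ⇒  T = Σ mᵢcᵢTᵢ / Σ mᵢcᵢ
Σ mᵢcᵢ = 276.9×0.378 + 258.6×0.511 + 262.4×0.396 = 340.7232
Σ mᵢcᵢTᵢ = 104.6682×177.4 + 132.1446×29.1 + 103.9104×56.2 = 28253
T = 28253 / 340.7232 = 82.92 °C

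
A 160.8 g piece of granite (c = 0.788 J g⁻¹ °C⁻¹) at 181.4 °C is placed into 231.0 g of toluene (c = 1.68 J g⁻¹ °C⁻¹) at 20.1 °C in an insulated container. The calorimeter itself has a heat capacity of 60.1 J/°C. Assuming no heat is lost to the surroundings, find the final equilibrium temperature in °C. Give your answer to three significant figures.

Heat lost by granite = heat gained by toluene + calorimeter.
(160.8)(0.788)(181.4 − T) = [(231.0)(1.68) + 60.1](T − 20.1)
126.7104 (181.4 − T) = 448.18 (T − 20.1)
22985 − 126.7104 T = 448.18 T − 9008.4
31993.4 = 574.8904 T
T = 55.65 °C

T_f = 55.7 °C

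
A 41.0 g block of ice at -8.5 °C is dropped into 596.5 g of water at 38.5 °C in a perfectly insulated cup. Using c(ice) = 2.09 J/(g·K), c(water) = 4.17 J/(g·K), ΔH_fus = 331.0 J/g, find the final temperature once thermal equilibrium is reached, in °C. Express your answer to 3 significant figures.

Heat to bring ice to 0 °C and melt it: q₁ = 41.0×2.09×8.5 + 41.0×331.0 = 14299 J
Heat the water can supply cooling to 0 °C: 596.5×4.17×38.5 = 95765.1 J > q₁, so all ice melts.
Energy balance: 596.5×4.17×(38.5 − T) = 14299 + 41.0×4.17×(T − 0)
2487.405(38.5 − T) = 14299 + 170.97 T
95765.1 − 14299 = 2658.375 T
T = 81466.1 / 2658.375 = 30.645 °C

T_f = 30.6 °C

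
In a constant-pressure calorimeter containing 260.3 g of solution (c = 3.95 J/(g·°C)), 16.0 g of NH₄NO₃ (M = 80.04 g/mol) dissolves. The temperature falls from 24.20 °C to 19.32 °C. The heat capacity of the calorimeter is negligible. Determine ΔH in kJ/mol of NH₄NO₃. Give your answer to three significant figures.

|ΔT| = |19.32 − 24.20| = 4.88 °C
|q_surr| = (260.3 × 3.95) × 4.88 = 1028.185 × 4.88 = 5018 J
n(NH₄NO₃) = 16.0 / 80.04 = 0.1999 mol
Temperature fell, so q_rxn = +|q_surr| = 5.018 kJ
ΔH = q_rxn / n = 25.10 kJ/mol

ΔH = 25.1 kJ/mol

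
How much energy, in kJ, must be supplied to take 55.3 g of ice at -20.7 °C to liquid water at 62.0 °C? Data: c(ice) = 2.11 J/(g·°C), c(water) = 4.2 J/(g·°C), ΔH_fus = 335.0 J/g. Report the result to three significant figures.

q1 (heat ice -20.7→0.0 °C): 55.3 × 2.11 × 20.7 = 2415 J
q2 (melt at 0 °C): 55.3 × 335.0 = 18526 J
q3 (heat water 0.0→62.0 °C): 55.3 × 4.2 × 62.0 = 14400 J
Total: 2415 + 18526 + 14400 = 35341 J = 35.3 kJ

q = 35.3 kJ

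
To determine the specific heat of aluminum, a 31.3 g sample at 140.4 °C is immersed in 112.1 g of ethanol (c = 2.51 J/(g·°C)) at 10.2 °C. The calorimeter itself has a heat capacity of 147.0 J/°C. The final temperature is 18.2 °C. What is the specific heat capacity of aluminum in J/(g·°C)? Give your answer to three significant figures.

c = 0.896 J/(g·°C)

q_gained = (112.1 × 2.51 + 147.0) × (18.2 − 10.2) = 3427 J
q_lost = 31.3 × c × (140.4 − 18.2) = 3824.86 c
Set equal: c = 3427 / 3824.86 = 0.896 J/(g·°C)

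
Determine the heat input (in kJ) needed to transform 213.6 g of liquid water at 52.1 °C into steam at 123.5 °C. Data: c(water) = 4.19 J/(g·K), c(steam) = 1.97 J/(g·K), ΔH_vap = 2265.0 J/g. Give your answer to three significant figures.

q1 (heat water 52.1→100.0 °C): 213.6 × 4.19 × 47.9 = 42870 J
q2 (vaporize at 100 °C): 213.6 × 2265.0 = 483804 J
q3 (heat steam 100.0→123.5 °C): 213.6 × 1.97 × 23.5 = 9889 J
Total: 42870 + 483804 + 9889 = 536563 J = 537 kJ

q = 537 kJ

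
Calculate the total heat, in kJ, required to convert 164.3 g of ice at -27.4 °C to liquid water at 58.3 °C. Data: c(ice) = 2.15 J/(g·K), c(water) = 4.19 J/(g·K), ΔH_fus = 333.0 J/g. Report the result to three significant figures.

q = 105 kJ

q1 (heat ice -27.4→0.0 °C): 164.3 × 2.15 × 27.4 = 9679 J
q2 (melt at 0 °C): 164.3 × 333.0 = 54712 J
q3 (heat water 0.0→58.3 °C): 164.3 × 4.19 × 58.3 = 40135 J
Total: 9679 + 54712 + 40135 = 104526 J = 105 kJ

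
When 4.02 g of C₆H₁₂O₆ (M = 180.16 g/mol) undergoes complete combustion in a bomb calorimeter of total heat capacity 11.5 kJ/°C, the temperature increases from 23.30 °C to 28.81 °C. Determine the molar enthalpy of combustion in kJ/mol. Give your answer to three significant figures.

ΔT = 28.81 − 23.30 = 5.51 °C
q_cal = C_cal × ΔT = 11.5 × 5.51 = 63.365 kJ
n = 4.02 / 180.16 = 0.02231 mol
q_rxn = −q_cal = -63.365 kJ
ΔH = -63.365 / 0.02231 = -2840 kJ/mol

ΔH = -2840 kJ/mol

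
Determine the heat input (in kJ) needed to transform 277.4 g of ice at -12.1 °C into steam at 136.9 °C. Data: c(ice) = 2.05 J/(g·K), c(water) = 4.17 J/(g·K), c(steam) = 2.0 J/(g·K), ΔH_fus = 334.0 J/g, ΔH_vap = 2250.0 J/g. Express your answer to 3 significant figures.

q = 860 kJ

q1 (heat ice -12.1→0.0 °C): 277.4 × 2.05 × 12.1 = 6881 J
q2 (melt at 0 °C): 277.4 × 334.0 = 92652 J
q3 (heat water 0.0→100.0 °C): 277.4 × 4.17 × 100.0 = 115676 J
q4 (vaporize at 100 °C): 277.4 × 2250.0 = 624150 J
q5 (heat steam 100.0→136.9 °C): 277.4 × 2.0 × 36.9 = 20472 J
Total: 6881 + 92652 + 115676 + 624150 + 20472 = 859831 J = 860 kJ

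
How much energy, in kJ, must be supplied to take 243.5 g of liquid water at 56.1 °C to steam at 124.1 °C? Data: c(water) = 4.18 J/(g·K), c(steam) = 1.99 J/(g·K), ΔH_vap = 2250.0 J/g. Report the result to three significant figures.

q1 (heat water 56.1→100.0 °C): 243.5 × 4.18 × 43.9 = 44683 J
q2 (vaporize at 100 °C): 243.5 × 2250.0 = 547875 J
q3 (heat steam 100.0→124.1 °C): 243.5 × 1.99 × 24.1 = 11678 J
Total: 44683 + 547875 + 11678 = 604236 J = 604 kJ

q = 604 kJ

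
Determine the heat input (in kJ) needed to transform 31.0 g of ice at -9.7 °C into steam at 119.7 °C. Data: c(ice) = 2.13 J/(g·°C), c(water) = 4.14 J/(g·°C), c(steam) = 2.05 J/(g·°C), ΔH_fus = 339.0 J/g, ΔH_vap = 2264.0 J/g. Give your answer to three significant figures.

q = 95.4 kJ

q1 (heat ice -9.7→0.0 °C): 31.0 × 2.13 × 9.7 = 640 J
q2 (melt at 0 °C): 31.0 × 339.0 = 10509 J
q3 (heat water 0.0→100.0 °C): 31.0 × 4.14 × 100.0 = 12834 J
q4 (vaporize at 100 °C): 31.0 × 2264.0 = 70184 J
q5 (heat steam 100.0→119.7 °C): 31.0 × 2.05 × 19.7 = 1252 J
Total: 640 + 10509 + 12834 + 70184 + 1252 = 95419 J = 95.4 kJ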